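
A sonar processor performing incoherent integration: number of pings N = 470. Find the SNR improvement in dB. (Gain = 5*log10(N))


Gain = 5*log10(470) = 13.36

13.36 dB


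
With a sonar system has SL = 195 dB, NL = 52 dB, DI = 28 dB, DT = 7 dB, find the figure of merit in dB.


164 dB


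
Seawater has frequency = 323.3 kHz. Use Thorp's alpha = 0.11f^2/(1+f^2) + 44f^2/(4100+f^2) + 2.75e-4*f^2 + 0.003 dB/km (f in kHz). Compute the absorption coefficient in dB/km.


71.196 dB/km


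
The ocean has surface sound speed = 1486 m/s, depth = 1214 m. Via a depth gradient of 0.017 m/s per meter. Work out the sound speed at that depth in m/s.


1506.638 m/s


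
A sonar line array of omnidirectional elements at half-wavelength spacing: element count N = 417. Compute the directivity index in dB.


DI = 10*log10(417) = 26.2

26.2 dB


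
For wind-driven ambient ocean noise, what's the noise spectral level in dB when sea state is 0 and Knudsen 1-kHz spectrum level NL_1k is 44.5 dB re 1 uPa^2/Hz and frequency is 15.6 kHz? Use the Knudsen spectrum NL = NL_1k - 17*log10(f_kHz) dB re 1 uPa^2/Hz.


24.22 dB


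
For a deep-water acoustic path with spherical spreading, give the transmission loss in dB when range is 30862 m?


TL = 20*log10(30862) = 89.79

89.79 dB


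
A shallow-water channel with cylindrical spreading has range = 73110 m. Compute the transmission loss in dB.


TL = 10*log10(73110) = 48.64

48.64 dB


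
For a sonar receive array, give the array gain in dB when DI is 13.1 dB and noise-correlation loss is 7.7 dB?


5.4 dB


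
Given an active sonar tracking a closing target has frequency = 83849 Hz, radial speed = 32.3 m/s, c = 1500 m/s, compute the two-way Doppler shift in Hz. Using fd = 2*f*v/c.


3611.1 Hz


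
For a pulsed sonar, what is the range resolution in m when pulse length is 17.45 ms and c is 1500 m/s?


dR = c*tau/2 = 1500 * 17.45e-3 / 2 = 13.0875

13.0875 m


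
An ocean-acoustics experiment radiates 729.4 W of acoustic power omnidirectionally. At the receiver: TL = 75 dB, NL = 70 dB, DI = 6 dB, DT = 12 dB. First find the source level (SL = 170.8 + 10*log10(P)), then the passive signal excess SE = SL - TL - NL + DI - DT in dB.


Step 1: SL = 170.8 + 10*log10(729.4) = 199.43 dB
Step 2: SE = SL - TL - NL + DI - DT = 199.43 - 75 - 70 + 6 - 12 = 48.43

48.43 dB


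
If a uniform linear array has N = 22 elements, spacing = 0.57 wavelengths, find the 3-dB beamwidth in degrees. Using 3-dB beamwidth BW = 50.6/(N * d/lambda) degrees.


4.04 deg


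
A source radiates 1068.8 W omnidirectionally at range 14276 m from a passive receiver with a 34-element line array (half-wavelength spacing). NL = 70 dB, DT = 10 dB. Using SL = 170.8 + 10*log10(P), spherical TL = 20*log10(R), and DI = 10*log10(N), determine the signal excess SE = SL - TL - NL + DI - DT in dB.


53.31 dB


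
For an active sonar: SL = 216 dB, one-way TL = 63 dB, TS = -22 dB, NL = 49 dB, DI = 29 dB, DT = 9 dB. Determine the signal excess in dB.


39 dB


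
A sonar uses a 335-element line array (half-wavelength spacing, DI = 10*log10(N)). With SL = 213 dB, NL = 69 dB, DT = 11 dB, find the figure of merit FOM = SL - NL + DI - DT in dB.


Step 1: DI = 10*log10(335) = 25.25 dB
Step 2: FOM = SL - NL + DI - DT = 213 - 69 + 25.25 - 11 = 158.25

158.25 dB


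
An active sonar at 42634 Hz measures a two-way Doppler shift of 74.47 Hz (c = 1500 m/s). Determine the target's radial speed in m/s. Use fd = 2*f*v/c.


1.31 m/s


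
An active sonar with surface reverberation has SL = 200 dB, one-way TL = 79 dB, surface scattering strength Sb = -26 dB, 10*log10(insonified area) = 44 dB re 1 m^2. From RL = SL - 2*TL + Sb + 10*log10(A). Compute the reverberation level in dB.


RL = SL - 2*TL + Sb + 10*log10(A) = 200 - 2*79 + (-26) + 44 = 60

60 dB


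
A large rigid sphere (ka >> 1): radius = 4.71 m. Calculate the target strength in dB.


TS = 10*log10(4.71^2 / 4) = 10*log10(5.546025) = 7.44

7.44 dB


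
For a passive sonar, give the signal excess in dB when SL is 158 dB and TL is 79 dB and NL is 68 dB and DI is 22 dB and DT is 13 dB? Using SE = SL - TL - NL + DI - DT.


SE = SL - TL - NL + DI - DT = 158 - 79 - 68 + 22 - 13 = 20

20 dB


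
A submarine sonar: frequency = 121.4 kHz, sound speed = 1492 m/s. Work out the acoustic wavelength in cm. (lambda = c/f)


lambda = c/f = 1492 / 121400 = 0.0123 m = 1.23 cm

1.23 cm


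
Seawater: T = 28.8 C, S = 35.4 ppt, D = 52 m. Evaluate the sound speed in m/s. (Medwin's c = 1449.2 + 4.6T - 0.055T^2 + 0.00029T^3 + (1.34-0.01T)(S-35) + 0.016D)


c = 1449.2 + 4.6*28.8 - 0.055*28.8^2 + 0.00029*28.8^3 + (1.34 - 0.01*28.8)*(35.4 - 35) + 0.016*52 = 1544.24

1544.24 m/s


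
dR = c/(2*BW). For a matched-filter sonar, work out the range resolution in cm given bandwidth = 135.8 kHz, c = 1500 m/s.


0.55 cm


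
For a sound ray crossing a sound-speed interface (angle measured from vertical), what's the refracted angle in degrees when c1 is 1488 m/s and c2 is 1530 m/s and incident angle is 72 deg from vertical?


sin(theta2) = (c2/c1)*sin(theta1) = (1530/1488)*sin(72 deg) = 0.9779
theta2 = arcsin(0.9779) = 77.93

77.93 deg


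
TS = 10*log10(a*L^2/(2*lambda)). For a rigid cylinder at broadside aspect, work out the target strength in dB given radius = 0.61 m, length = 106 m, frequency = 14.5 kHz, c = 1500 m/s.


lambda = 1500/14500 = 0.10345 m
TS = 10*log10(0.61*106^2/(2*0.10345)) = 45.2

45.2 dB


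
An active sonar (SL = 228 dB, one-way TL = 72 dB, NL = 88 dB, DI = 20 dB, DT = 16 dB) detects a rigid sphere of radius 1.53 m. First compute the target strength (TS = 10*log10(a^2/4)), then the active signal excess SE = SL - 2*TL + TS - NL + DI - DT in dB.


Step 1: TS = 10*log10(1.53^2/4) = -2.33 dB
Step 2: SE = SL - 2*TL + TS - NL + DI - DT = 228 - 2*72 + (-2.33) - 88 + 20 - 16 = -2.33

-2.33 dB


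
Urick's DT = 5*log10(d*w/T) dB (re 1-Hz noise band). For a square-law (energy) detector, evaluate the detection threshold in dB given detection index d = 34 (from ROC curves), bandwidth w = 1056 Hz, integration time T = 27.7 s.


DT = 5*log10(d*w/T) = 5*log10(34 * 1056 / 27.7) = 5*log10(1296.17) = 15.56

15.56 dB


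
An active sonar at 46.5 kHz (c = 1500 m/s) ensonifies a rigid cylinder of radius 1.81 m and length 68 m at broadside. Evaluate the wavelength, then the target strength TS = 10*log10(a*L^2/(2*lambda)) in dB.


Step 1: lambda = c/f = 1500/46500 = 0.03226 m
Step 2: TS = 10*log10(a*L^2/(2*lambda)) = 10*log10(1.81*68^2/(2*0.03226)) = 51.13

51.13 dB


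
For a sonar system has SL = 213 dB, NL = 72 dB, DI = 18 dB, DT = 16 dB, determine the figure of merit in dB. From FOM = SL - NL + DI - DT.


143 dB


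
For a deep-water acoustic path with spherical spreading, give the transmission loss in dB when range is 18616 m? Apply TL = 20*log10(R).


TL = 20*log10(18616) = 85.4

85.4 dB


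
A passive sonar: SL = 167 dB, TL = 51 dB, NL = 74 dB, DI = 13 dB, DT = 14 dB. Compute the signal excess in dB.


41 dB


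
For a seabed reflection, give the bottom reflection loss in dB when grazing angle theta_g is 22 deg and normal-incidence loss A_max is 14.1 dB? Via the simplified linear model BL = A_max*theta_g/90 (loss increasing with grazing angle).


3.45 dB


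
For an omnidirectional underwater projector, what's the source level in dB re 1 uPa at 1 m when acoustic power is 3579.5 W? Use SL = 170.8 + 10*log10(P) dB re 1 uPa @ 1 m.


206.34 dB


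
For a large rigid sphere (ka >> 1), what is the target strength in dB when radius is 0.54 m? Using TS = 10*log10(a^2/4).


TS = 10*log10(0.54^2 / 4) = 10*log10(0.0729) = -11.37

-11.37 dB


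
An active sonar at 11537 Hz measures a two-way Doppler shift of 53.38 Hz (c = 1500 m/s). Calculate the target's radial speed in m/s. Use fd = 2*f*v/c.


From fd = 2*f*v/c, v = c*fd/(2*f) = 1500 * 53.38 / (2*11537) = 3.47

3.47 m/s


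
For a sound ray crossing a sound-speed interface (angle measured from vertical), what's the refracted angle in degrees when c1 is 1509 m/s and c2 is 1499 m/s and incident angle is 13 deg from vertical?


12.91 deg


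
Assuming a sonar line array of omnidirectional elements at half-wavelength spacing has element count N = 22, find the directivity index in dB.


13.42 dB


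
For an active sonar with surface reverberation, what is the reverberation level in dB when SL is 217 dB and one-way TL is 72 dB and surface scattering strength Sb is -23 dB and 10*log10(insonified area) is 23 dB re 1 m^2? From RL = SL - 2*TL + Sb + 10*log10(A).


RL = SL - 2*TL + Sb + 10*log10(A) = 217 - 2*72 + (-23) + 23 = 73

73 dB


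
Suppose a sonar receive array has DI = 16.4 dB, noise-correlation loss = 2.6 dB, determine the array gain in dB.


AG = DI - L_corr = 16.4 - 2.6 = 13.8

13.8 dB


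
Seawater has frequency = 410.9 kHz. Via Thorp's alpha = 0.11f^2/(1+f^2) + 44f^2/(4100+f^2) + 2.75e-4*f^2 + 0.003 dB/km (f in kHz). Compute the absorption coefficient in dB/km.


f^2 = 168838.81
alpha = 0.11*168838.81/(1+168838.81) + 44*168838.81/(4100+168838.81) + 2.75e-4*168838.81 + 0.003 = 89.501

89.501 dB/km


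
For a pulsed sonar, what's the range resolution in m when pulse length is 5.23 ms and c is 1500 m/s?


dR = c*tau/2 = 1500 * 5.23e-3 / 2 = 3.9225

3.9225 m


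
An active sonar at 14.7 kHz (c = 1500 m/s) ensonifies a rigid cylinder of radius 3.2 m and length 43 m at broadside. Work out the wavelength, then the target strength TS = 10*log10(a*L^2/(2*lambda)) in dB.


Step 1: lambda = c/f = 1500/14700 = 0.10204 m
Step 2: TS = 10*log10(a*L^2/(2*lambda)) = 10*log10(3.2*43^2/(2*0.10204)) = 44.62

44.62 dB


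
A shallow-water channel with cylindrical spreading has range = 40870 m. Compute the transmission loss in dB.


TL = 10*log10(40870) = 46.11

46.11 dB


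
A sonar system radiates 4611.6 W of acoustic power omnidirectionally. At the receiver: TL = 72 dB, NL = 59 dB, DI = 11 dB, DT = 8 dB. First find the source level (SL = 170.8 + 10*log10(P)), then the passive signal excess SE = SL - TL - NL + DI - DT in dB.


Step 1: SL = 170.8 + 10*log10(4611.6) = 207.44 dB
Step 2: SE = SL - TL - NL + DI - DT = 207.44 - 72 - 59 + 11 - 8 = 79.44

79.44 dB


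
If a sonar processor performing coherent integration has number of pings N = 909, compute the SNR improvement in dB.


Gain = 10*log10(909) = 29.59

29.59 dB


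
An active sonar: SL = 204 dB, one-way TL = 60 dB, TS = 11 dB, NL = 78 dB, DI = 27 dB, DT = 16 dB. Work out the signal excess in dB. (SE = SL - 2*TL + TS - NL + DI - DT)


28 dB


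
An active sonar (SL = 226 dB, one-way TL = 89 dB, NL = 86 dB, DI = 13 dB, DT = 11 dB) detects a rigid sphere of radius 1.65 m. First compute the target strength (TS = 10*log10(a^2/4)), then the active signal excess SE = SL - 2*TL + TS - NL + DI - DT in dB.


Step 1: TS = 10*log10(1.65^2/4) = -1.67 dB
Step 2: SE = SL - 2*TL + TS - NL + DI - DT = 226 - 2*89 + (-1.67) - 86 + 13 - 11 = -37.67

-37.67 dB


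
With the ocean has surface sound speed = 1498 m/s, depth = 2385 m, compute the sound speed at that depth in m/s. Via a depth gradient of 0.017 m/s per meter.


c = 1498 + 0.017 * 2385 = 1538.545

1538.545 m/s


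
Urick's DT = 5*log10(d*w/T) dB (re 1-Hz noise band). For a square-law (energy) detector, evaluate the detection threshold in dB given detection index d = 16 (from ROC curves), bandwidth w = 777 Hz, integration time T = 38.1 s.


12.57 dB


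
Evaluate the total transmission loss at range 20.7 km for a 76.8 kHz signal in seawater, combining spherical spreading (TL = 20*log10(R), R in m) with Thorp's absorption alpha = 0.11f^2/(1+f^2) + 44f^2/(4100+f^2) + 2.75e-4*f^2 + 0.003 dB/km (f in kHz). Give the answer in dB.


Step 1 (Thorp): alpha = 0.11*5898.24/(1+5898.24) + 44*5898.24/(4100+5898.24) + 2.75e-4*5898.24 + 0.003 = 27.6918 dB/km
Step 2: TL_spread = 20*log10(20700) = 86.32 dB
Step 3: TL_abs = alpha*R = 27.6918 * 20.7 = 573.22 dB
Step 4: TL_total = 86.32 + 573.22 = 659.54

659.54 dB


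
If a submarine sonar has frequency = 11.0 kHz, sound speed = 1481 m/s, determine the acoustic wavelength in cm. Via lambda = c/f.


lambda = c/f = 1481 / 11000 = 0.1346 m = 13.46 cm

13.46 cm


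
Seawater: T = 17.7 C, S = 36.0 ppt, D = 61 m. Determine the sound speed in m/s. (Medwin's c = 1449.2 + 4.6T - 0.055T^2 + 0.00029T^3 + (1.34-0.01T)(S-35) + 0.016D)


1517.14 m/s


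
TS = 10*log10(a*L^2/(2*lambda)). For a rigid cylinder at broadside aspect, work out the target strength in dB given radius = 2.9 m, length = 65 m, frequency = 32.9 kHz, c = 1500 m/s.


lambda = 1500/32900 = 0.04559 m
TS = 10*log10(2.9*65^2/(2*0.04559)) = 51.28

51.28 dB


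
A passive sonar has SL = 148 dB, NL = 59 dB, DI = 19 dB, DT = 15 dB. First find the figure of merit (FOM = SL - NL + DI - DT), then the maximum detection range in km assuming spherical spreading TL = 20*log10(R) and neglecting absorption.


Step 1: FOM = SL - NL + DI - DT = 148 - 59 + 19 - 15 = 93 dB
Step 2: at max range FOM = TL = 20*log10(R), so R = 10^(93/20) = 44668.36 m = 44.67 km

44.67 km


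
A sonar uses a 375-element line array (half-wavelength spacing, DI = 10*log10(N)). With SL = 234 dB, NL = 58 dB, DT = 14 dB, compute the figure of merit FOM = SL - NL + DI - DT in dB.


Step 1: DI = 10*log10(375) = 25.74 dB
Step 2: FOM = SL - NL + DI - DT = 234 - 58 + 25.74 - 14 = 187.74

187.74 dB


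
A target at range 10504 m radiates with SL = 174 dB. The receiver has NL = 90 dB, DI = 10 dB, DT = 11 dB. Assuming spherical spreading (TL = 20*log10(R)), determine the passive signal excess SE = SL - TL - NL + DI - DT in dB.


Step 1: TL = 20*log10(10504) = 80.43 dB
Step 2: SE = 174 - 80.43 - 90 + 10 - 11 = 2.57

2.57 dB


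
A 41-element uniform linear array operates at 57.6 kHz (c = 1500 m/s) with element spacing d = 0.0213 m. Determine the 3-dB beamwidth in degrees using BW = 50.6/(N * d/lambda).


Step 1: lambda = 1500/57600 = 0.02604 m
Step 2: d/lambda = 0.0213/0.02604 = 0.818
Step 3: BW = 50.6/(N * d/lambda) = 50.6/(41 * 0.818) = 1.51

1.51 deg


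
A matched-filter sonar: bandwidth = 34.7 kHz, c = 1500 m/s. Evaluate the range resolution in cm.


2.16 cm


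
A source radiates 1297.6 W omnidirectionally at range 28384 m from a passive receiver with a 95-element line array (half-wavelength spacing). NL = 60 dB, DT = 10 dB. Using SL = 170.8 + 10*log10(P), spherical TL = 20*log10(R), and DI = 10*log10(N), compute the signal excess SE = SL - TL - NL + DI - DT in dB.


Step 1: SL = 170.8 + 10*log10(1297.6) = 201.93 dB
Step 2: TL = 20*log10(28384) = 89.06 dB
Step 3: DI = 10*log10(95) = 19.78 dB
Step 4: SE = SL - TL - NL + DI - DT = 201.93 - 89.06 - 60 + 19.78 - 10 = 62.65

62.65 dB


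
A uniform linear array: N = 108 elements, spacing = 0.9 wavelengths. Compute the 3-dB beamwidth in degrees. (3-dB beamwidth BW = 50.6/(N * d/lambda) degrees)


BW = 50.6 / (108 * 0.9) = 50.6 / 97.2 = 0.52

0.52 deg


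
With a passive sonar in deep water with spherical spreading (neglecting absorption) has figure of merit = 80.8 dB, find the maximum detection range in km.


10.96 km


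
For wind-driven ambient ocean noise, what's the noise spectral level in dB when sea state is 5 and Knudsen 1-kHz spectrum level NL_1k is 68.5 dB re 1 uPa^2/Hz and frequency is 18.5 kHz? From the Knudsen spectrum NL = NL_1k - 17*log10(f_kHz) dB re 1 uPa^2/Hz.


NL = NL_1k - 17*log10(f_kHz) = 68.5 - 17*log10(18.5) = 68.5 - (21.54) = 46.96

46.96 dB


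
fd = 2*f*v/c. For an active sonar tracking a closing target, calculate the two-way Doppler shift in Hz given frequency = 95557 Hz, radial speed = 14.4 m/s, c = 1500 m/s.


1834.69 Hz


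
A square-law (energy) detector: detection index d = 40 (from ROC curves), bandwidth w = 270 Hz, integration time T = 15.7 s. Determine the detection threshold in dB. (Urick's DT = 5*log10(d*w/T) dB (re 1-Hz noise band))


DT = 5*log10(d*w/T) = 5*log10(40 * 270 / 15.7) = 5*log10(687.9) = 14.19

14.19 dB


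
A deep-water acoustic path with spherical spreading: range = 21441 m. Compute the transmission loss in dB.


86.62 dB


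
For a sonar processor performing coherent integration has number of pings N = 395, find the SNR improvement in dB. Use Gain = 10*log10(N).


Gain = 10*log10(395) = 25.97

25.97 dB


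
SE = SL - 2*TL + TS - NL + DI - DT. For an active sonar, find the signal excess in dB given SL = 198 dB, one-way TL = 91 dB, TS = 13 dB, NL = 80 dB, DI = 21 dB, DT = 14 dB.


SE = SL - 2*TL + TS - NL + DI - DT = 198 - 2*91 + (13) - 80 + 21 - 14 = -44

-44 dB


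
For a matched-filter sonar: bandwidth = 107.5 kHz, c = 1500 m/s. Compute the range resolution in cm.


dR = c/(2*BW) = 1500 / (2 * 107.5e3) = 0.007 m = 0.7 cm

0.7 cm


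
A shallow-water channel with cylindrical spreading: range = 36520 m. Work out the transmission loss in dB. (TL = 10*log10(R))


TL = 10*log10(36520) = 45.63

45.63 dB


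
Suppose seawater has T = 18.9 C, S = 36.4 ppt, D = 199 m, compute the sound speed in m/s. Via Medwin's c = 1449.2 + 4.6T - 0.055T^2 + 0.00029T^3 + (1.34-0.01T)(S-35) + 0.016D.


c = 1449.2 + 4.6*18.9 - 0.055*18.9^2 + 0.00029*18.9^3 + (1.34 - 0.01*18.9)*(36.4 - 35) + 0.016*199 = 1523.25

1523.25 m/s


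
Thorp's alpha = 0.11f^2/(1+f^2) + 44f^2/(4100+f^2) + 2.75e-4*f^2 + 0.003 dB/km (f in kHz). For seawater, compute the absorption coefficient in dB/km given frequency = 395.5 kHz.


86.005 dB/km


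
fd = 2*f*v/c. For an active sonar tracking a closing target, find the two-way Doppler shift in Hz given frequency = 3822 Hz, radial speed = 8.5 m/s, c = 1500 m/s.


43.32 Hz


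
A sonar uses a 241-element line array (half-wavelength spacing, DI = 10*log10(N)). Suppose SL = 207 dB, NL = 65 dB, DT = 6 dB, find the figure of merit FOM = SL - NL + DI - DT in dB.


159.82 dB


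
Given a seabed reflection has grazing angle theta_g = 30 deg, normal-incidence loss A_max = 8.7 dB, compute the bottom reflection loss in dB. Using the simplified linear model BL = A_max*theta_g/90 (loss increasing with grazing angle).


BL = A_max * theta_g / 90 = 8.7 * 30 / 90 = 2.9

2.9 dB


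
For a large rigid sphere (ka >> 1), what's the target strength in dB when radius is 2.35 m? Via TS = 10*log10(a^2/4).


TS = 10*log10(2.35^2 / 4) = 10*log10(1.380625) = 1.4

1.4 dB


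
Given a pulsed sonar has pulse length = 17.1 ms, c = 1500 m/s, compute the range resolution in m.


12.825 m


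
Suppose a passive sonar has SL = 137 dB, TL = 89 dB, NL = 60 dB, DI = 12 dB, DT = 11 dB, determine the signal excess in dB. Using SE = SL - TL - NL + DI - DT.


-11 dB


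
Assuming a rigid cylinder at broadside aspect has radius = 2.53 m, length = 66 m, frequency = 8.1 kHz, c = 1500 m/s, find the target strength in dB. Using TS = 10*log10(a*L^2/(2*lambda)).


44.74 dB


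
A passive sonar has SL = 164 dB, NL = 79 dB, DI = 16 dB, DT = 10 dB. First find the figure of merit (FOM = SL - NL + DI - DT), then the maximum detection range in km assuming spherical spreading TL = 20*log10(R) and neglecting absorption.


Step 1: FOM = SL - NL + DI - DT = 164 - 79 + 16 - 10 = 91 dB
Step 2: at max range FOM = TL = 20*log10(R), so R = 10^(91/20) = 35481.34 m = 35.48 km

35.48 km


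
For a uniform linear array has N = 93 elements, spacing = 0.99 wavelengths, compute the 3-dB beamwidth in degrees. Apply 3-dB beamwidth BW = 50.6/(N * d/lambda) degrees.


0.55 deg


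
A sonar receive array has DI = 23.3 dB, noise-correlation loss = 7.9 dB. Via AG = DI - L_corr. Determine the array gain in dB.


AG = DI - L_corr = 23.3 - 7.9 = 15.4

15.4 dB


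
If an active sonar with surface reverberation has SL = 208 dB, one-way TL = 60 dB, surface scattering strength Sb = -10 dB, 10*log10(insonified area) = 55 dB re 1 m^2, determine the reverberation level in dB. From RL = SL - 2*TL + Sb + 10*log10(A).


RL = SL - 2*TL + Sb + 10*log10(A) = 208 - 2*60 + (-10) + 55 = 133

133 dB


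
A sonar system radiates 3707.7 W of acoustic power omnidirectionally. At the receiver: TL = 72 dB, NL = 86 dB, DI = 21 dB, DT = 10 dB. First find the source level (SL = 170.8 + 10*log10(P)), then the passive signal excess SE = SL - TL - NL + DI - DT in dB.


Step 1: SL = 170.8 + 10*log10(3707.7) = 206.49 dB
Step 2: SE = SL - TL - NL + DI - DT = 206.49 - 72 - 86 + 21 - 10 = 59.49

59.49 dB


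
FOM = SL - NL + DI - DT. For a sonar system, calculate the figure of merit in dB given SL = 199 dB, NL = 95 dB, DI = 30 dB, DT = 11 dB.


FOM = SL - NL + DI - DT = 199 - 95 + 30 - 11 = 123

123 dB


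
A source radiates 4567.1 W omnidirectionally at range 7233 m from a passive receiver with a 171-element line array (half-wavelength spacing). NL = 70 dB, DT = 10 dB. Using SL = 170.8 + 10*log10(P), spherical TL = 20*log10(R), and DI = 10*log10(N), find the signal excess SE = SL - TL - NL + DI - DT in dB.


72.54 dB


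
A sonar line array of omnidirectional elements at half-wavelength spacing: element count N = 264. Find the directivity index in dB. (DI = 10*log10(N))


DI = 10*log10(264) = 24.22

24.22 dB


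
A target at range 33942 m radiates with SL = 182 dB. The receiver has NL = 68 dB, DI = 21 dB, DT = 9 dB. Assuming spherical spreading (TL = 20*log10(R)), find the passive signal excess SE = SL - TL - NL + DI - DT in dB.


Step 1: TL = 20*log10(33942) = 90.61 dB
Step 2: SE = 182 - 90.61 - 68 + 21 - 9 = 35.39

35.39 dB


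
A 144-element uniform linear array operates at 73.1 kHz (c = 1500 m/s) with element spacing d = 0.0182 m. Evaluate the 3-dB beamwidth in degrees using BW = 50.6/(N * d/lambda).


0.4 deg


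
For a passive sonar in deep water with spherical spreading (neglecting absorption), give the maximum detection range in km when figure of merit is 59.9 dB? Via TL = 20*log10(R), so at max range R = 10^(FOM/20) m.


At max range FOM = TL, so 20*log10(R) = 59.9
R = 10^(59.9/20) = 988.55 m = 0.99 km

0.99 km


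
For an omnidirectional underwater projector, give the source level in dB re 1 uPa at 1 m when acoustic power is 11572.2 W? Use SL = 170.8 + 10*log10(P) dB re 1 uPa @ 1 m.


SL = 170.8 + 10*log10(11572.2) = 170.8 + 40.63 = 211.43

211.43 dB


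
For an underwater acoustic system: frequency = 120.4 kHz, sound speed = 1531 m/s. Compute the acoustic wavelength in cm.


lambda = c/f = 1531 / 120400 = 0.0127 m = 1.27 cm

1.27 cm


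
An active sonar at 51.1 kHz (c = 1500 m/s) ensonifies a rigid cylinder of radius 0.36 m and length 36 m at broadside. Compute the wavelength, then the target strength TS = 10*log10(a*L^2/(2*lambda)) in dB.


Step 1: lambda = c/f = 1500/51100 = 0.02935 m
Step 2: TS = 10*log10(a*L^2/(2*lambda)) = 10*log10(0.36*36^2/(2*0.02935)) = 39.0

39.0 dB


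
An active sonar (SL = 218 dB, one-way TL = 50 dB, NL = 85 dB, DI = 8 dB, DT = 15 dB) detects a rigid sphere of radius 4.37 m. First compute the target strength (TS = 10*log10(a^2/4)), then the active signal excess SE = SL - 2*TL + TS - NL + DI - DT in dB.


Step 1: TS = 10*log10(4.37^2/4) = 6.79 dB
Step 2: SE = SL - 2*TL + TS - NL + DI - DT = 218 - 2*50 + (6.79) - 85 + 8 - 15 = 32.79

32.79 dB


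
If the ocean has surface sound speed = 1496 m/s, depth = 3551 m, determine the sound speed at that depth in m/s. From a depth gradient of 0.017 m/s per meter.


1556.367 m/s


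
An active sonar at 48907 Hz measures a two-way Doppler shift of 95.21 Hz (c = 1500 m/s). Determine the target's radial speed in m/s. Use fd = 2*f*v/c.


1.46 m/s


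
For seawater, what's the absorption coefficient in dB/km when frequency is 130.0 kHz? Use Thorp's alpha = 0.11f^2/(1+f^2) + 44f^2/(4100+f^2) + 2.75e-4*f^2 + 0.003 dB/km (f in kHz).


f^2 = 16900.0
alpha = 0.11*16900.0/(1+16900.0) + 44*16900.0/(4100+16900.0) + 2.75e-4*16900.0 + 0.003 = 40.17

40.17 dB/km


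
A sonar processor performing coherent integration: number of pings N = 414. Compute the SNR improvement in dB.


Gain = 10*log10(414) = 26.17

26.17 dB


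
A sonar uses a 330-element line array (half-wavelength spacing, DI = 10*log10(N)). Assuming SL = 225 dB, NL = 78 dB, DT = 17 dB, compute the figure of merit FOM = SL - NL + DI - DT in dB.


Step 1: DI = 10*log10(330) = 25.19 dB
Step 2: FOM = SL - NL + DI - DT = 225 - 78 + 25.19 - 17 = 155.19

155.19 dB


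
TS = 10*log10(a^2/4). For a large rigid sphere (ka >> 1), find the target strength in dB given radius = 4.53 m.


7.1 dB


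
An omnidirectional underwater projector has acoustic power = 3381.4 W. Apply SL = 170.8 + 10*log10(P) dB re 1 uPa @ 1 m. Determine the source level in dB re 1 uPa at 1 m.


SL = 170.8 + 10*log10(3381.4) = 170.8 + 35.29 = 206.09

206.09 dB


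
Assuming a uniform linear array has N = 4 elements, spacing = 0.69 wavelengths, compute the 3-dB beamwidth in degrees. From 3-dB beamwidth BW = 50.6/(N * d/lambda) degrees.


18.33 deg


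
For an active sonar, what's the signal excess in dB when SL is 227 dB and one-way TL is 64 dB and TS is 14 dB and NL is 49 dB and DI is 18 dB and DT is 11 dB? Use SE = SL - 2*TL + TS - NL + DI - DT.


SE = SL - 2*TL + TS - NL + DI - DT = 227 - 2*64 + (14) - 49 + 18 - 11 = 71

71 dB


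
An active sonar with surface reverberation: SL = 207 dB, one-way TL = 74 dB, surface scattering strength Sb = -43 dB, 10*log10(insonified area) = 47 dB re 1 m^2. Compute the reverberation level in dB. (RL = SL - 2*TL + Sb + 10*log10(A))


RL = SL - 2*TL + Sb + 10*log10(A) = 207 - 2*74 + (-43) + 47 = 63

63 dB


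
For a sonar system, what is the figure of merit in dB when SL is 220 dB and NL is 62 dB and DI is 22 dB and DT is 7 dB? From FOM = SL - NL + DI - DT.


173 dB


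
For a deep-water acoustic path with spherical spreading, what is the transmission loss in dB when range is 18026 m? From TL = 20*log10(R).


85.12 dB


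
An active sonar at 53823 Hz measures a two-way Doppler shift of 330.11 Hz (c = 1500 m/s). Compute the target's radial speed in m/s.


From fd = 2*f*v/c, v = c*fd/(2*f) = 1500 * 330.11 / (2*53823) = 4.6

4.6 m/s


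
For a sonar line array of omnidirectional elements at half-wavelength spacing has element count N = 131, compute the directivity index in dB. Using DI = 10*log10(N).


21.17 dB


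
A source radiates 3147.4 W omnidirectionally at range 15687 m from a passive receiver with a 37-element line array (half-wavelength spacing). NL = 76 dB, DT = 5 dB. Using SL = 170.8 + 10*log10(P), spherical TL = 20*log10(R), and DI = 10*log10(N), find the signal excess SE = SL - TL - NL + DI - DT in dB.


Step 1: SL = 170.8 + 10*log10(3147.4) = 205.78 dB
Step 2: TL = 20*log10(15687) = 83.91 dB
Step 3: DI = 10*log10(37) = 15.68 dB
Step 4: SE = SL - TL - NL + DI - DT = 205.78 - 83.91 - 76 + 15.68 - 5 = 56.55

56.55 dB


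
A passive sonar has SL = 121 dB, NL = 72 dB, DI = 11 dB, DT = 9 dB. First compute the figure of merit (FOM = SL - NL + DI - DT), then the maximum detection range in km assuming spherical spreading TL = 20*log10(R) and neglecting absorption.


Step 1: FOM = SL - NL + DI - DT = 121 - 72 + 11 - 9 = 51 dB
Step 2: at max range FOM = TL = 20*log10(R), so R = 10^(51/20) = 354.81 m = 0.35 km

0.35 km


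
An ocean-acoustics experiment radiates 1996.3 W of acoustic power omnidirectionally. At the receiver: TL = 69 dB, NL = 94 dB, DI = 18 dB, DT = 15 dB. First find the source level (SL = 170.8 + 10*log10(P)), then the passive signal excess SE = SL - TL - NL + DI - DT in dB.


Step 1: SL = 170.8 + 10*log10(1996.3) = 203.8 dB
Step 2: SE = SL - TL - NL + DI - DT = 203.8 - 69 - 94 + 18 - 15 = 43.8

43.8 dB


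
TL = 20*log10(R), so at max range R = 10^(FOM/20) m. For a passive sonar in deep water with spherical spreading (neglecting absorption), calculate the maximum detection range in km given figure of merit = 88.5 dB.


At max range FOM = TL, so 20*log10(R) = 88.5
R = 10^(88.5/20) = 26607.25 m = 26.61 km

26.61 km


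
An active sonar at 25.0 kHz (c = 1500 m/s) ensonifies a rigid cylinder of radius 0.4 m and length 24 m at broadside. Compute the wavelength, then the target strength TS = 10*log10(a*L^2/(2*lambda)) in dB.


Step 1: lambda = c/f = 1500/25000 = 0.06 m
Step 2: TS = 10*log10(a*L^2/(2*lambda)) = 10*log10(0.4*24^2/(2*0.06)) = 32.83

32.83 dB


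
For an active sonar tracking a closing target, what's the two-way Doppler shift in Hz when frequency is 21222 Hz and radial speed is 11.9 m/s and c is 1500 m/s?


fd = 2*f*v/c = 2 * 21222 * 11.9 / 1500 = 336.72

336.72 Hz


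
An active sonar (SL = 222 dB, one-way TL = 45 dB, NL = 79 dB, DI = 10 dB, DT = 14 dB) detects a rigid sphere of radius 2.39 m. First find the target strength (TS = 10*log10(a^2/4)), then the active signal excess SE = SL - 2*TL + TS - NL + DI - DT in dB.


Step 1: TS = 10*log10(2.39^2/4) = 1.55 dB
Step 2: SE = SL - 2*TL + TS - NL + DI - DT = 222 - 2*45 + (1.55) - 79 + 10 - 14 = 50.55

50.55 dB


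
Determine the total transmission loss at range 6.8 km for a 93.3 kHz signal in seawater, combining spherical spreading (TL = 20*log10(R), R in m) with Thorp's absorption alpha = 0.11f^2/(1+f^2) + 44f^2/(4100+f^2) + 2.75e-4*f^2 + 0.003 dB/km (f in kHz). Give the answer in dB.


297.1 dB


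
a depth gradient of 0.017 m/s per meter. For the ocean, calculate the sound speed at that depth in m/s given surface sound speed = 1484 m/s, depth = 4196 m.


c = 1484 + 0.017 * 4196 = 1555.332

1555.332 m/s


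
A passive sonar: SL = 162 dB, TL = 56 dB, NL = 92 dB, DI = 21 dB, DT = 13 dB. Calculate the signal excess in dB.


SE = SL - TL - NL + DI - DT = 162 - 56 - 92 + 21 - 13 = 22

22 dB


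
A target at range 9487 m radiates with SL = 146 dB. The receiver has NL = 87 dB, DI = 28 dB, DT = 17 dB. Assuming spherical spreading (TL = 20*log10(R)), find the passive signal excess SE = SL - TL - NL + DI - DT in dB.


Step 1: TL = 20*log10(9487) = 79.54 dB
Step 2: SE = 146 - 79.54 - 87 + 28 - 17 = -9.54

-9.54 dB


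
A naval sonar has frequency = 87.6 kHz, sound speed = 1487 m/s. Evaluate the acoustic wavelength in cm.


lambda = c/f = 1487 / 87600 = 0.017 m = 1.7 cm

1.7 cm


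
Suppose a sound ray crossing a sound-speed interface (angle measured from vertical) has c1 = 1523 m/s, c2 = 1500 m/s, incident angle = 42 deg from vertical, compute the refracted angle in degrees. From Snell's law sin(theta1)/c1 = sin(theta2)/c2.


41.23 deg


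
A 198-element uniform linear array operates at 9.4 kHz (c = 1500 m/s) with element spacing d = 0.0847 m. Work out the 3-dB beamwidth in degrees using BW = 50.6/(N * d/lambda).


0.48 deg


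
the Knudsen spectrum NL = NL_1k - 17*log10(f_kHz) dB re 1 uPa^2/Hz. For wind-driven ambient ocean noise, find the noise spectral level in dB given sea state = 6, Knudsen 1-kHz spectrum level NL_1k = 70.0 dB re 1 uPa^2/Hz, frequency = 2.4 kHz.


NL = NL_1k - 17*log10(f_kHz) = 70.0 - 17*log10(2.4) = 70.0 - (6.46) = 63.54

63.54 dB


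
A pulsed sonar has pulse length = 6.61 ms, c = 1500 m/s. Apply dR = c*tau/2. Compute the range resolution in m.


dR = c*tau/2 = 1500 * 6.61e-3 / 2 = 4.9575

4.9575 m


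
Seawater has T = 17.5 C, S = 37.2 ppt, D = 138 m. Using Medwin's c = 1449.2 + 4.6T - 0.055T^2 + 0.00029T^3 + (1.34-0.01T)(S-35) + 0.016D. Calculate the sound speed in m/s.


1519.18 m/s


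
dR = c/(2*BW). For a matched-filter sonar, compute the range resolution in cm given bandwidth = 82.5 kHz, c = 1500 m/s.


dR = c/(2*BW) = 1500 / (2 * 82.5e3) = 0.0091 m = 0.91 cm

0.91 cm


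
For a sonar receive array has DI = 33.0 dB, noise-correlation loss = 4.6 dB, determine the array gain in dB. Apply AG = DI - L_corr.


AG = DI - L_corr = 33.0 - 4.6 = 28.4

28.4 dB


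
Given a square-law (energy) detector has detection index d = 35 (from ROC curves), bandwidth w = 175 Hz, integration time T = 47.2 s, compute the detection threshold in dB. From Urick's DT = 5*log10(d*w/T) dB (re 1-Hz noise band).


10.57 dB


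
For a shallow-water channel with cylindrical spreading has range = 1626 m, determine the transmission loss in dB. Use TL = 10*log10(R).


TL = 10*log10(1626) = 32.11

32.11 dB


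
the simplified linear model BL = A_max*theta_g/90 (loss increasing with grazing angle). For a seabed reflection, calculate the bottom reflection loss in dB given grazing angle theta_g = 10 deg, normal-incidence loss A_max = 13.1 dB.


1.46 dB


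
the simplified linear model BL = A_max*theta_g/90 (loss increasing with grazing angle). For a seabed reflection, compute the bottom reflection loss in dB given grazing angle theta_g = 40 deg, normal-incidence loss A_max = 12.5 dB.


BL = A_max * theta_g / 90 = 12.5 * 40 / 90 = 5.56

5.56 dB


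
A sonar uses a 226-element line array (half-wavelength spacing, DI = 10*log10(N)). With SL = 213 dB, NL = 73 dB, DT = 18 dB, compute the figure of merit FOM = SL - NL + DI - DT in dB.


145.54 dB


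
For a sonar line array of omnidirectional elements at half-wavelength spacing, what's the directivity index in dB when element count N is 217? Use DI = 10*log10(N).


23.36 dB


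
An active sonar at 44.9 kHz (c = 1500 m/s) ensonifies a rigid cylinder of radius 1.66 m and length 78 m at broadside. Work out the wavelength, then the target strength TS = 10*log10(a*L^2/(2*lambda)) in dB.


Step 1: lambda = c/f = 1500/44900 = 0.03341 m
Step 2: TS = 10*log10(a*L^2/(2*lambda)) = 10*log10(1.66*78^2/(2*0.03341)) = 51.79

51.79 dB


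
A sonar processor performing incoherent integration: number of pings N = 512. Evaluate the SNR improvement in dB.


13.55 dB


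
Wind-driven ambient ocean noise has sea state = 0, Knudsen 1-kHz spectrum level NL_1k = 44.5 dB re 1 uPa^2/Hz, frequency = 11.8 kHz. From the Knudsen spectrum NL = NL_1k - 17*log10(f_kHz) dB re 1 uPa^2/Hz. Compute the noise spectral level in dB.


NL = NL_1k - 17*log10(f_kHz) = 44.5 - 17*log10(11.8) = 44.5 - (18.22) = 26.28

26.28 dB


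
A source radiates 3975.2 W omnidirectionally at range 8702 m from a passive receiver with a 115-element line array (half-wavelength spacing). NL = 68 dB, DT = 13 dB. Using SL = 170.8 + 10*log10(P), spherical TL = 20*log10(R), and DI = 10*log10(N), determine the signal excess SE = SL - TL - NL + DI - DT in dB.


Step 1: SL = 170.8 + 10*log10(3975.2) = 206.79 dB
Step 2: TL = 20*log10(8702) = 78.79 dB
Step 3: DI = 10*log10(115) = 20.61 dB
Step 4: SE = SL - TL - NL + DI - DT = 206.79 - 78.79 - 68 + 20.61 - 13 = 67.61

67.61 dB


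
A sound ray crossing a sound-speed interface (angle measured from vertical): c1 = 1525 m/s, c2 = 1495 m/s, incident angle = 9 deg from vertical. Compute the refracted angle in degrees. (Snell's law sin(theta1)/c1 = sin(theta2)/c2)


sin(theta2) = (c2/c1)*sin(theta1) = (1495/1525)*sin(9 deg) = 0.15336
theta2 = arcsin(0.15336) = 8.82

8.82 deg


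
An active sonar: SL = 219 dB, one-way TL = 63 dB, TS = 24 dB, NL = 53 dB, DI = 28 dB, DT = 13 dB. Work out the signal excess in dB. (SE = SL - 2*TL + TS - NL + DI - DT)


SE = SL - 2*TL + TS - NL + DI - DT = 219 - 2*63 + (24) - 53 + 28 - 13 = 79

79 dB


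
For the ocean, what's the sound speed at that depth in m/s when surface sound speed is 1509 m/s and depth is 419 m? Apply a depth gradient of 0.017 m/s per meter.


c = 1509 + 0.017 * 419 = 1516.123

1516.123 m/s


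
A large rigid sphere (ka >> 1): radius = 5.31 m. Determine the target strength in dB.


TS = 10*log10(5.31^2 / 4) = 10*log10(7.049025) = 8.48

8.48 dB


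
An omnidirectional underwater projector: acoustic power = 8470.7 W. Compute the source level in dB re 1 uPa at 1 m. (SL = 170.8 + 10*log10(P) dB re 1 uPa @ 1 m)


SL = 170.8 + 10*log10(8470.7) = 170.8 + 39.28 = 210.08

210.08 dB


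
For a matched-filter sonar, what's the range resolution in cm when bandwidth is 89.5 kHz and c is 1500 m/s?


dR = c/(2*BW) = 1500 / (2 * 89.5e3) = 0.0084 m = 0.84 cm

0.84 cm


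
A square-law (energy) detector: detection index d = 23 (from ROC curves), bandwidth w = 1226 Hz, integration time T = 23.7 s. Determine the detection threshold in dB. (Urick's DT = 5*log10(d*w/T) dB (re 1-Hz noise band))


15.38 dB


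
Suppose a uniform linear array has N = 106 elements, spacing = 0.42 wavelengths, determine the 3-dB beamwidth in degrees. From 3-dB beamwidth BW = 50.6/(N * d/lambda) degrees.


BW = 50.6 / (106 * 0.42) = 50.6 / 44.52 = 1.14

1.14 deg


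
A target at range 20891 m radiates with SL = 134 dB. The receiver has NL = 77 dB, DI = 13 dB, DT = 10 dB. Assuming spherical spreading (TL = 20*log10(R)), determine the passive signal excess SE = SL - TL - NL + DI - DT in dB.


Step 1: TL = 20*log10(20891) = 86.4 dB
Step 2: SE = 134 - 86.4 - 77 + 13 - 10 = -26.4

-26.4 dB


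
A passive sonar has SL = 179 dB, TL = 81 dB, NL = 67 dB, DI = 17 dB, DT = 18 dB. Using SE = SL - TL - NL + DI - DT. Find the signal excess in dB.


SE = SL - TL - NL + DI - DT = 179 - 81 - 67 + 17 - 18 = 30

30 dB


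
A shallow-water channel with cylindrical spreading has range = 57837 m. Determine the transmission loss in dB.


TL = 10*log10(57837) = 47.62

47.62 dB


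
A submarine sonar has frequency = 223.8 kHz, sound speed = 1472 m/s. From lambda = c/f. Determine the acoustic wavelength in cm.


0.66 cm


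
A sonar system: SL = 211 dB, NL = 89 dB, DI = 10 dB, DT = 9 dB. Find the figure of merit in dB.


123 dB


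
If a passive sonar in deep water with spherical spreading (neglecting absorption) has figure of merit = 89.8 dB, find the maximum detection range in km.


At max range FOM = TL, so 20*log10(R) = 89.8
R = 10^(89.8/20) = 30902.95 m = 30.9 km

30.9 km


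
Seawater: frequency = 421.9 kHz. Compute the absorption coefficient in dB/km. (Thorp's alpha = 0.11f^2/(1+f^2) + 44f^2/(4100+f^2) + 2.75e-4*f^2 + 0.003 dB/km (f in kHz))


92.072 dB/km


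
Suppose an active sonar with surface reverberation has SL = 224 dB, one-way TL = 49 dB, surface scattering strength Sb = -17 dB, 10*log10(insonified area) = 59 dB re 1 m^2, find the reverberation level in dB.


168 dB


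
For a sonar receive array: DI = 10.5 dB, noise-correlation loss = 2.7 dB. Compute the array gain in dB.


7.8 dB


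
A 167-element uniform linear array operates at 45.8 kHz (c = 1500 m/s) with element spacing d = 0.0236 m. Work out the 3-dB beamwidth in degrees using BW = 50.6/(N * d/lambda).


Step 1: lambda = 1500/45800 = 0.03275 m
Step 2: d/lambda = 0.0236/0.03275 = 0.7206
Step 3: BW = 50.6/(N * d/lambda) = 50.6/(167 * 0.7206) = 0.42

0.42 deg


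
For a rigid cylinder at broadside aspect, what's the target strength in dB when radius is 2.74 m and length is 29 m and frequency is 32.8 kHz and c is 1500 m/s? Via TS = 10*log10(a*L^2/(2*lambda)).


44.01 dB


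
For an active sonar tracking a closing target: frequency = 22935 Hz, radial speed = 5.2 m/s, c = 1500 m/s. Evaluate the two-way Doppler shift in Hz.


fd = 2*f*v/c = 2 * 22935 * 5.2 / 1500 = 159.02

159.02 Hz


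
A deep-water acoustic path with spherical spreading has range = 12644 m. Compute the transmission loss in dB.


82.04 dB


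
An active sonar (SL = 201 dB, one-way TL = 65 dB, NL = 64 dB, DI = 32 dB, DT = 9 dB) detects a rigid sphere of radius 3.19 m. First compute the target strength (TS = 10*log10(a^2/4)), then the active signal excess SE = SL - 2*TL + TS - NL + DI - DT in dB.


Step 1: TS = 10*log10(3.19^2/4) = 4.06 dB
Step 2: SE = SL - 2*TL + TS - NL + DI - DT = 201 - 2*65 + (4.06) - 64 + 32 - 9 = 34.06

34.06 dB


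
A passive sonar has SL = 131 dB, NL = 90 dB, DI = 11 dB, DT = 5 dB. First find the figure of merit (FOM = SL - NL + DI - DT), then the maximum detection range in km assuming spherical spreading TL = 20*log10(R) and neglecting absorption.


Step 1: FOM = SL - NL + DI - DT = 131 - 90 + 11 - 5 = 47 dB
Step 2: at max range FOM = TL = 20*log10(R), so R = 10^(47/20) = 223.87 m = 0.22 km

0.22 km
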